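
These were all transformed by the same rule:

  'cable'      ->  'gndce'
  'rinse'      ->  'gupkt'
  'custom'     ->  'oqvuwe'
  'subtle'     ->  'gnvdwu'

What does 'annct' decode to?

rally

The output letters match the input read backwards, each shifted +2: cable reversed is elbac. Read the word backwards and shift each letter +2.
Reversing it on annct: shift back: a−2=y, n−2=l, n−2=l, c−2=a, t−2=r → yllar; then reverse → rally.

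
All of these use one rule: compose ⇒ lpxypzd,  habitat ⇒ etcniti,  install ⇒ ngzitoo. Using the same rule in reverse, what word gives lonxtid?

c(2)→l(11) and o(14)→p(15) fit y≡9x+19 (mod 26); the inverse of 9 mod 26 is 3. This is an affine cipher: with a=0,…,z=25, each position x becomes (9x+19) mod 26.
Undoing it on lonxtid: l(11)→3·(11−19)≡2=c; o(14)→3·(14−19)≡11=l; n(13)→3·(13−19)≡8=i; x(23)→3·(23−19)≡12=m; t(19)→3·(19−19)≡0=a; i(8)→3·(8−19)≡19=t; d(3)→3·(3−19)≡4=e (all mod 26).

climate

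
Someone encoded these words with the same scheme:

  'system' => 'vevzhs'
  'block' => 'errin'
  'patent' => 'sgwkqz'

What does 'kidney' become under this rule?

Shifts by position in system: pos 0: s→v (+3), pos 1: y→e (+6), pos 2: s→v (+3), pos 3: t→z (+6) — repeating every 2. The shifts repeat in a cycle of length 2: positions 0,1,… shift by +3, +6, then the pattern repeats.
On kidney: k+3=n, i+6=o, d+3=g, n+6=t, e+3=h, y+6=e.

nogthe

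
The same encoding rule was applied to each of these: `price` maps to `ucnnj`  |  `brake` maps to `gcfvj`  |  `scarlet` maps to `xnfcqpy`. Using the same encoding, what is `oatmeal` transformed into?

tlyxjlq

Shifts by position in price: pos 0: p→u (+5), pos 1: r→c (+11), pos 2: i→n (+5), pos 3: c→n (+11) — repeating every 2. The shifts repeat in a cycle of length 2: positions 0,1,… shift by +5, +11, then the pattern repeats.
For oatmeal: o+5=t, a+11=l, t+5=y, m+11=x, e+5=j, a+11=l, l+5=q.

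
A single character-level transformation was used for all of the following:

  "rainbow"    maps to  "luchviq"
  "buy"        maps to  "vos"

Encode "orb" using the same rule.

Compare letters: r→l is +20, a→u is +20, i→c is +20 — a constant shift. This is a Caesar cipher with shift 20.
Applying it to orb: o+20=i, r+20=l, b+20=v.

ilv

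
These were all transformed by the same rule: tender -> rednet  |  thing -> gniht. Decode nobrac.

It's just the letters in reverse order.
Decoding nobrac: then reverse → carbon.

carbon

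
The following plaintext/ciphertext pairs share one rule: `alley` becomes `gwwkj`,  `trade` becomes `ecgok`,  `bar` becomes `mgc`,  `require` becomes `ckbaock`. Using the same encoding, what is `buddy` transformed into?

The shift depends on letter class: consonant l→w is +11, but vowel a→g is +6. Vowels shift forward by 6 and consonants shift forward by 11.
On buddy: b(cons)+11=m, u(vowel)+6=a, d(cons)+11=o, d(cons)+11=o, y(cons)+11=j.

maooj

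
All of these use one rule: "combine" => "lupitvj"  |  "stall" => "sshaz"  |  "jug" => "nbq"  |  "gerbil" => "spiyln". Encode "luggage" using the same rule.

Two steps: reverse the string, then apply a Caesar shift of +7.
For luggage: reverse → egaggul; then shift: e+7=l, g+7=n, a+7=h, g+7=n, g+7=n, u+7=b, l+7=s.

lnhnnbs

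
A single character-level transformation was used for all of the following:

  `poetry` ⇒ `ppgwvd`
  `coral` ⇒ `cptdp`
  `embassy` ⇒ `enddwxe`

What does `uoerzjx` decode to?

Each letter shifts forward by its position index (0, 1, 2, …) — the shift grows by one for each successive letter.
Decoding uoerzjx: u−0=u, o−1=n, e−2=c, r−3=o, z−4=v, j−5=e, x−6=r.

uncover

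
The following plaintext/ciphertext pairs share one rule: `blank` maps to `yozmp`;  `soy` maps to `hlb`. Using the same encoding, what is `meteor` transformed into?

Each pair mirrors across the alphabet (b↔y, l↔o, a↔z): positions sum to 25. Letters are reflected about the middle of the alphabet (position → 25−position): Atbash.
On meteor: m↔n, e↔v, t↔g, e↔v, o↔l, r↔i.

nvgvli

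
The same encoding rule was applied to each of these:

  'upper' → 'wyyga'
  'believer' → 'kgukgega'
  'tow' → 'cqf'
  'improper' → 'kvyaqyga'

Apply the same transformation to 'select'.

The shift depends on letter class: consonant p→y is +9, but vowel u→w is +2. The rule splits by letter class: vowels +2, consonants +9.
On select: s(cons)+9=b, e(vowel)+2=g, l(cons)+9=u, e(vowel)+2=g, c(cons)+9=l, t(cons)+9=c.

bguglc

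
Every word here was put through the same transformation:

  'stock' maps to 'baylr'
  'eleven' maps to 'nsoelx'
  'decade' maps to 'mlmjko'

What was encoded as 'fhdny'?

water

The shifts repeat in a cycle of length 3: positions 0,1,… shift by +9, +7, +10, then the pattern repeats.
Reversing it on fhdny: f−9=w, h−7=a, d−10=t, n−9=e, y−7=r.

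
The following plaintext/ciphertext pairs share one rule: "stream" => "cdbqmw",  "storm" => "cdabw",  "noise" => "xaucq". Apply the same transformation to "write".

The shift depends on letter class: consonant s→c is +10, but vowel e→q is +12. The rule splits by letter class: vowels +12, consonants +10.
On write: w(cons)+10=g, r(cons)+10=b, i(vowel)+12=u, t(cons)+10=d, e(vowel)+12=q.

gbudq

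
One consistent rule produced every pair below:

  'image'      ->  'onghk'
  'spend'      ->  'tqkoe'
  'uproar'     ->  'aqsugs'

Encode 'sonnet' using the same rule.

tuooku

The shift depends on letter class: consonant m→n is +1, but vowel i→o is +6. The rule splits by letter class: vowels +6, consonants +1.
For sonnet: s(cons)+1=t, o(vowel)+6=u, n(cons)+1=o, n(cons)+1=o, e(vowel)+6=k, t(cons)+1=u.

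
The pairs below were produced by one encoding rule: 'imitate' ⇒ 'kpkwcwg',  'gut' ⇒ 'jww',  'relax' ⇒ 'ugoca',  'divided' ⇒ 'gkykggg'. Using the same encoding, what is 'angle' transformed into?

cqjog

Two shifts are in play — +2 for a/e/i/o/u, +3 for every other letter.
For angle: a(vowel)+2=c, n(cons)+3=q, g(cons)+3=j, l(cons)+3=o, e(vowel)+2=g.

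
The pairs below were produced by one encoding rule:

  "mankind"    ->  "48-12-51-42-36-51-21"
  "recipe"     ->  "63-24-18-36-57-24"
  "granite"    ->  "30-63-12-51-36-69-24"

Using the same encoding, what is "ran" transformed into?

63-12-51

m(#13)→48 and a(#1)→12: differences scale by 3, so n = 3·pos + 9. With a=1..z=26, the number is 3·pos + 9.
On ran: r=18→63, a=1→12, n=14→51.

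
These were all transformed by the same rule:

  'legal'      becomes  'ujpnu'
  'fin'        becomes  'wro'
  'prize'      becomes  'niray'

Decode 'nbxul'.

close

The output letters match the input read backwards, each shifted +9: legal reversed is lagel. Two steps: reverse the string, then apply a Caesar shift of +9.
Reversing it on nbxul: shift back: n−9=e, b−9=s, x−9=o, u−9=l, l−9=c → esolc; then reverse → close.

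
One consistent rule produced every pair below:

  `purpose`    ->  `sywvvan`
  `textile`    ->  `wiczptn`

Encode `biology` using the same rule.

In purpose: p→s is +3, u→y is +4, r→w is +5, p→v is +6 — the shift increases by 1 each position. Letter i (0-indexed) is shifted by i+3, so successive shifts are 3, 4, 5, ….
For biology: b+3=e, i+4=m, o+5=t, l+6=r, o+7=v, g+8=o, y+9=h.

emtrvoh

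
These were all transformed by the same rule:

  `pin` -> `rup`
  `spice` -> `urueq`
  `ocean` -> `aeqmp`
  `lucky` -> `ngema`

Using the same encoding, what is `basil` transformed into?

dmuun

The shift depends on letter class: consonant p→r is +2, but vowel i→u is +12. Two shifts are in play — +12 for a/e/i/o/u, +2 for every other letter.
On basil: b(cons)+2=d, a(vowel)+12=m, s(cons)+2=u, i(vowel)+12=u, l(cons)+2=n.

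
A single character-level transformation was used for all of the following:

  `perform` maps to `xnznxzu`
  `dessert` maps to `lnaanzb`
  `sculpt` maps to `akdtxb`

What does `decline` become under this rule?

lnktrvn

The shift depends on letter class: consonant p→x is +8, but vowel e→n is +9. The rule splits by letter class: vowels +9, consonants +8.
On decline: d(cons)+8=l, e(vowel)+9=n, c(cons)+8=k, l(cons)+8=t, i(vowel)+9=r, n(cons)+8=v, e(vowel)+9=n.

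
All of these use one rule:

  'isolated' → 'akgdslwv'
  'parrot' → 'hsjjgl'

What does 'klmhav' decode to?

stupid

Compare letters: i→a is +18, s→k is +18, o→g is +18 — a constant shift. Every letter moves 18 places later in the alphabet, wrapping around z→a.
Reversing it on klmhav: k−18=s, l−18=t, m−18=u, h−18=p, a−18=i, v−18=d.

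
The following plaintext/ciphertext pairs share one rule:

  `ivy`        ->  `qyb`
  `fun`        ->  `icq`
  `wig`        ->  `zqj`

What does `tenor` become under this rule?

The shift depends on letter class: consonant v→y is +3, but vowel i→q is +8. The rule splits by letter class: vowels +8, consonants +3.
For tenor: t(cons)+3=w, e(vowel)+8=m, n(cons)+3=q, o(vowel)+8=w, r(cons)+3=u.

wmqwu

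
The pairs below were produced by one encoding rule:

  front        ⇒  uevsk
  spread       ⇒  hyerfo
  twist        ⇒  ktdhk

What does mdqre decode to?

liver

f(5)→u(20) and r(17)→e(4) fit y≡3x+5 (mod 26); the inverse of 3 mod 26 is 9. Each letter's alphabet position (a=0..z=25) is mapped through 3·x+5 mod 26 — an affine cipher.
Reversing it on mdqre: m(12)→9·(12−5)≡11=l; d(3)→9·(3−5)≡8=i; q(16)→9·(16−5)≡21=v; r(17)→9·(17−5)≡4=e; e(4)→9·(4−5)≡17=r (all mod 26).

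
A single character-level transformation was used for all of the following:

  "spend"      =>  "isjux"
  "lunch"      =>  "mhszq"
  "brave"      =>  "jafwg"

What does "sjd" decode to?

yen

The output letters match the input read backwards, each shifted +5: spend reversed is dneps. Two steps: reverse the string, then apply a Caesar shift of +5.
Decoding sjd: shift back: s−5=n, j−5=e, d−5=y → ney; then reverse → yen.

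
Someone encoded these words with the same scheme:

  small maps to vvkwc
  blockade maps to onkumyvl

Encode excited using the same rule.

Two steps: reverse the string, then apply a Caesar shift of +10.
For excited: reverse → deticxe; then shift: d+10=n, e+10=o, t+10=d, i+10=s, c+10=m, x+10=h, e+10=o.

nodsmho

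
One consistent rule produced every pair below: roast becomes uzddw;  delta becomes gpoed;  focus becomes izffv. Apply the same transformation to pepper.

Shifts by position in roast: pos 0: r→u (+3), pos 1: o→z (+11), pos 2: a→d (+3), pos 3: s→d (+11) — repeating every 2. It's a Vigenère-style cipher with numeric key [3,11]: position i shifts by key[i mod 2].
On pepper: p+3=s, e+11=p, p+3=s, p+11=a, e+3=h, r+11=c.

spsahc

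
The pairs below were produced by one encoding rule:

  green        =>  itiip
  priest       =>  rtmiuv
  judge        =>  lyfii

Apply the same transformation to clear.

eniet

The shift depends on letter class: consonant g→i is +2, but vowel e→i is +4. Vowels shift forward by 4 and consonants shift forward by 2.
On clear: c(cons)+2=e, l(cons)+2=n, e(vowel)+4=i, a(vowel)+4=e, r(cons)+2=t.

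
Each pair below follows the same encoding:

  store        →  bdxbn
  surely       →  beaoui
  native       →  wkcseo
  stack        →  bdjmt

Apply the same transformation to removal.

The shifts repeat in a cycle of length 2: positions 0,1,… shift by +9, +10, then the pattern repeats.
On removal: r+9=a, e+10=o, m+9=v, o+10=y, v+9=e, a+10=k, l+9=u.

aovyeku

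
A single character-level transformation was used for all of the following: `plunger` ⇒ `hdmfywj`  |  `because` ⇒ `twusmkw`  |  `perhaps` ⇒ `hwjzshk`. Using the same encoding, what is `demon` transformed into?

vwegf

Compare letters: p→h is +18, l→d is +18, u→m is +18 — a constant shift. Every letter moves 18 places later in the alphabet, wrapping around z→a.
Applying it to demon: d+18=v, e+18=w, m+18=e, o+18=g, n+18=f.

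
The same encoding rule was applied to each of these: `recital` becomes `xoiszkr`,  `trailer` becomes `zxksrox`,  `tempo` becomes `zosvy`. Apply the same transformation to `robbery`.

The shift depends on letter class: consonant r→x is +6, but vowel e→o is +10. Vowels shift forward by 10 and consonants shift forward by 6.
Applying it to robbery: r(cons)+6=x, o(vowel)+10=y, b(cons)+6=h, b(cons)+6=h, e(vowel)+10=o, r(cons)+6=x, y(cons)+6=e.

xyhhoxe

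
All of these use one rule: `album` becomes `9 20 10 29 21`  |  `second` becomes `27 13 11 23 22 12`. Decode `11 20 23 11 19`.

clock

The number is (letter's place in the alphabet, a=1) + 8.
Decoding 11 20 23 11 19: 11→(11−8)÷1=3=c, 20→(20−8)÷1=12=l, 23→(23−8)÷1=15=o, 11→(11−8)÷1=3=c, 19→(19−8)÷1=11=k.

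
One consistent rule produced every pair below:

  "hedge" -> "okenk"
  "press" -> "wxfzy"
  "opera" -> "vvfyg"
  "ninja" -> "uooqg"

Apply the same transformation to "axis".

hdjz

Shifts by position in hedge: pos 0: h→o (+7), pos 1: e→k (+6), pos 2: d→e (+1), pos 3: g→n (+7), pos 4: e→k (+6) — repeating every 3. A repeating key of period 3 is used — shifts +7, +6, +1 over and over.
Applying it to axis: a+7=h, x+6=d, i+1=j, s+7=z.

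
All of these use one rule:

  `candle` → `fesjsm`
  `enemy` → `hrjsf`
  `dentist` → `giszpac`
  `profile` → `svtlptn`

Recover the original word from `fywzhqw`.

Each letter shifts forward by (position + 3), i.e. 3, 4, 5, … — the shift grows by one for each successive letter.
Reversing it on fywzhqw: f−3=c, y−4=u, w−5=r, z−6=t, h−7=a, q−8=i, w−9=n.

curtain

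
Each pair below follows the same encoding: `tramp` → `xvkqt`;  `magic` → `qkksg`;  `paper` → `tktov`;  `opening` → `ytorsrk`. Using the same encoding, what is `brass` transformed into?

fvkww

Vowels shift forward by 10 and consonants shift forward by 4.
Applying it to brass: b(cons)+4=f, r(cons)+4=v, a(vowel)+10=k, s(cons)+4=w, s(cons)+4=w.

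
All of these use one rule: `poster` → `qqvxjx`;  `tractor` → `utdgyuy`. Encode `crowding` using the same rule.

dtraiouo

In poster: p→q is +1, o→q is +2, s→v is +3, t→x is +4 — the shift increases by 1 each position. The shift increases by 1 at each position, starting from +1: 1, 2, 3, ….
For crowding: c+1=d, r+2=t, o+3=r, w+4=a, d+5=i, i+6=o, n+7=u, g+8=o.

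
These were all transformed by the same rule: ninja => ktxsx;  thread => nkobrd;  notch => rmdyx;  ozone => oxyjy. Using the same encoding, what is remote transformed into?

The output letters match the input read backwards, each shifted +10: ninja reversed is ajnin. Read the word backwards and shift each letter +10.
For remote: reverse → etomer; then shift: e+10=o, t+10=d, o+10=y, m+10=w, e+10=o, r+10=b.

odywob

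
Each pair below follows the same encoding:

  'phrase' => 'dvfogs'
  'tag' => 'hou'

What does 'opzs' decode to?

able

It's a constant shift of +14 (ROT14).
Undoing it on opzs: o−14=a, p−14=b, z−14=l, s−14=e.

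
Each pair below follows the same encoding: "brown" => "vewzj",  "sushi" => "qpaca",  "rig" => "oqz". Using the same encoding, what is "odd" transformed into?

The output letters match the input read backwards, each shifted +8: brown reversed is nworb. Read the word backwards and shift each letter +8.
For odd: reverse → ddo; then shift: d+8=l, d+8=l, o+8=w.

llw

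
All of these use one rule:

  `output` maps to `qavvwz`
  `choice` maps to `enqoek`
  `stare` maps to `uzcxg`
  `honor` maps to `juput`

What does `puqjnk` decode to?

Shifts by position in output: pos 0: o→q (+2), pos 1: u→a (+6), pos 2: t→v (+2), pos 3: p→v (+6) — repeating every 2. A repeating key of period 2 is used — shifts +2, +6 over and over.
Reversing it on puqjnk: p−2=n, u−6=o, q−2=o, j−6=d, n−2=l, k−6=e.

noodle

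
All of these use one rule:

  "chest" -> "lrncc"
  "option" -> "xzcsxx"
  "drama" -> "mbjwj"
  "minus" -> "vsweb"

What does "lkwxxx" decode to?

Shifts by position in chest: pos 0: c→l (+9), pos 1: h→r (+10), pos 2: e→n (+9), pos 3: s→c (+10) — repeating every 2. It's a Vigenère-style cipher with numeric key [9,10]: position i shifts by key[i mod 2].
Decoding lkwxxx: l−9=c, k−10=a, w−9=n, x−10=n, x−9=o, x−10=n.

cannon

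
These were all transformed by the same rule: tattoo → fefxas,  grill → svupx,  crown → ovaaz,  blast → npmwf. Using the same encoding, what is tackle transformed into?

Shifts by position in tattoo: pos 0: t→f (+12), pos 1: a→e (+4), pos 2: t→f (+12), pos 3: t→x (+4) — repeating every 2. The shifts repeat in a cycle of length 2: positions 0,1,… shift by +12, +4, then the pattern repeats.
For tackle: t+12=f, a+4=e, c+12=o, k+4=o, l+12=x, e+4=i.

feooxi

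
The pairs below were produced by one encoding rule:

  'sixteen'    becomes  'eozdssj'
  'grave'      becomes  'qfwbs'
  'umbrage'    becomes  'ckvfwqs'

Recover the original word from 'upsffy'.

cherry

s(18)→e(4) and i(8)→o(14) fit y≡25x+22 (mod 26); the inverse of 25 mod 26 is 25. This is an affine cipher: with a=0,…,z=25, each position x becomes (25x+22) mod 26.
Decoding upsffy: u(20)→25·(20−22)≡2=c; p(15)→25·(15−22)≡7=h; s(18)→25·(18−22)≡4=e; f(5)→25·(5−22)≡17=r; f(5)→25·(5−22)≡17=r; y(24)→25·(24−22)≡24=y (all mod 26).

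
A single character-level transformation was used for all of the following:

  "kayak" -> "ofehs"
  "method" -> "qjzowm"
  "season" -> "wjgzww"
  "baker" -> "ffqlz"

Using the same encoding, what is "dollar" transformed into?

The shift increases by 1 at each position, starting from +4: 4, 5, 6, ….
On dollar: d+4=h, o+5=t, l+6=r, l+7=s, a+8=i, r+9=a.

htrsia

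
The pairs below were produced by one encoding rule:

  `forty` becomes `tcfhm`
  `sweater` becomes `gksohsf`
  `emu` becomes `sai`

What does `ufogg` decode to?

grass

Compare letters: f→t is +14, o→c is +14, r→f is +14 — a constant shift. Every letter moves 14 places later in the alphabet, wrapping around z→a.
Reversing it on ufogg: u−14=g, f−14=r, o−14=a, g−14=s, g−14=s.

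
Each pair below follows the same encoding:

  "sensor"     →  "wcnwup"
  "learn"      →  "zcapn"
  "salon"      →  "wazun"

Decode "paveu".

radio

Treating letters as 0–25, the rule is x ↦ 7x + 0 (mod 26).
Decoding paveu: p(15)→15·(15−0)≡17=r; a(0)→15·(0−0)≡0=a; v(21)→15·(21−0)≡3=d; e(4)→15·(4−0)≡8=i; u(20)→15·(20−0)≡14=o (all mod 26).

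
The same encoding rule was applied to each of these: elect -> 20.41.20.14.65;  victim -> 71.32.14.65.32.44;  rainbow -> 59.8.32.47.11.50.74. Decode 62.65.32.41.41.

still

e(#5)→20 and l(#12)→41: differences scale by 3, so n = 3·pos + 5. Each letter becomes 3×(its alphabet position, a=1..z=26) + 5.
Reversing it on 62.65.32.41.41: 62→(62−5)÷3=19=s, 65→(65−5)÷3=20=t, 32→(32−5)÷3=9=i, 41→(41−5)÷3=12=l, 41→(41−5)÷3=12=l.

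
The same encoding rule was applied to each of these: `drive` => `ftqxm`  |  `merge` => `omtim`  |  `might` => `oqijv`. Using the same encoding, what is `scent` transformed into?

uempv

The shift depends on letter class: consonant d→f is +2, but vowel i→q is +8. Two shifts are in play — +8 for a/e/i/o/u, +2 for every other letter.
For scent: s(cons)+2=u, c(cons)+2=e, e(vowel)+8=m, n(cons)+2=p, t(cons)+2=v.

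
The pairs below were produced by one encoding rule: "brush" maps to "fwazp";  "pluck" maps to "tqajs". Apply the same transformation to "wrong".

In brush: b→f is +4, r→w is +5, u→a is +6, s→z is +7 — the shift increases by 1 each position. Each letter shifts forward by (position + 4), i.e. 4, 5, 6, … — the shift grows by one for each successive letter.
On wrong: w+4=a, r+5=w, o+6=u, n+7=u, g+8=o.

awuuo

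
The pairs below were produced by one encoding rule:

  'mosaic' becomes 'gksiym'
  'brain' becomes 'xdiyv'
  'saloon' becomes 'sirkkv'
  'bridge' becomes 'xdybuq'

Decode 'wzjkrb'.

m(12)→g(6) and o(14)→k(10) fit y≡15x+8 (mod 26); the inverse of 15 mod 26 is 7. This is an affine cipher: with a=0,…,z=25, each position x becomes (15x+8) mod 26.
Decoding wzjkrb: w(22)→7·(22−8)≡20=u; z(25)→7·(25−8)≡15=p; j(9)→7·(9−8)≡7=h; k(10)→7·(10−8)≡14=o; r(17)→7·(17−8)≡11=l; b(1)→7·(1−8)≡3=d (all mod 26).

uphold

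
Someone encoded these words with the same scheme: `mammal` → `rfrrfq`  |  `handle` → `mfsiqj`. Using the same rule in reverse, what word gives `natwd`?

Compare letters: m→r is +5, a→f is +5, m→r is +5 — a constant shift. This is a Caesar cipher with shift 5.
Decoding natwd: n−5=i, a−5=v, t−5=o, w−5=r, d−5=y.

ivory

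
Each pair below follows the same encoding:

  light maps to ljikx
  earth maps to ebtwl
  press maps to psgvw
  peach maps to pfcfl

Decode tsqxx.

Letter i (0-indexed) is shifted by i+0, so successive shifts are 0, 1, 2, ….
Decoding tsqxx: t−0=t, s−1=r, q−2=o, x−3=u, x−4=t.

trout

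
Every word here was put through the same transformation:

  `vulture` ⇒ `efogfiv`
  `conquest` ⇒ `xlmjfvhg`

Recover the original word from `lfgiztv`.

outrage

Each pair mirrors across the alphabet (v↔e, u↔f, l↔o): positions sum to 25. This is the alphabet-reversal cipher (Atbash): a becomes z, b becomes y, etc.
Undoing it on lfgiztv: l↔o, f↔u, g↔t, i↔r, z↔a, t↔g, v↔e.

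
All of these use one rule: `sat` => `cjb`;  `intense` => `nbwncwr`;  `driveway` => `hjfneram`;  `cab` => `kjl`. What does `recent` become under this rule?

The output letters match the input read backwards, each shifted +9: sat reversed is tas. Two steps: reverse the string, then apply a Caesar shift of +9.
On recent: reverse → tnecer; then shift: t+9=c, n+9=w, e+9=n, c+9=l, e+9=n, r+9=a.

cwnlna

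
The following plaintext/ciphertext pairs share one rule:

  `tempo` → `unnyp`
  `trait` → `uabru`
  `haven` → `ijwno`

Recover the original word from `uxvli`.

touch

Shifts by position in tempo: pos 0: t→u (+1), pos 1: e→n (+9), pos 2: m→n (+1), pos 3: p→y (+9) — repeating every 2. The shifts repeat in a cycle of length 2: positions 0,1,… shift by +1, +9, then the pattern repeats.
Decoding uxvli: u−1=t, x−9=o, v−1=u, l−9=c, i−1=h.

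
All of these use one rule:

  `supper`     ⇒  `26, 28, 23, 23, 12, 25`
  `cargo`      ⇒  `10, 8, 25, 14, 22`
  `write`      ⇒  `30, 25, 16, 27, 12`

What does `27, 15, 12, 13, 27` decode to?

theft

Letters become their 1-based position plus 7 (so a→8, b→9, …).
Undoing it on 27, 15, 12, 13, 27: 27→(27−7)÷1=20=t, 15→(15−7)÷1=8=h, 12→(12−7)÷1=5=e, 13→(13−7)÷1=6=f, 27→(27−7)÷1=20=t.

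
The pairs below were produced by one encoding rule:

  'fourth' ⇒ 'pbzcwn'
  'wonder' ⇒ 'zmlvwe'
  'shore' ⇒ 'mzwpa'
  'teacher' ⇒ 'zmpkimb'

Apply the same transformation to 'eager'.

The output letters match the input read backwards, each shifted +8: fourth reversed is htruof. Two steps: reverse the string, then apply a Caesar shift of +8.
On eager: reverse → regae; then shift: r+8=z, e+8=m, g+8=o, a+8=i, e+8=m.

zmoim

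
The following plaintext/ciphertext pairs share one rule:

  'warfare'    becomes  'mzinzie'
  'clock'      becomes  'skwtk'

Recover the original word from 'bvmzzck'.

The output letters match the input read backwards, each shifted +8: warfare reversed is erafraw. Two steps: reverse the string, then apply a Caesar shift of +8.
Undoing it on bvmzzck: shift back: b−8=t, v−8=n, m−8=e, z−8=r, z−8=r, c−8=u, k−8=c → tnerruc; then reverse → current.

current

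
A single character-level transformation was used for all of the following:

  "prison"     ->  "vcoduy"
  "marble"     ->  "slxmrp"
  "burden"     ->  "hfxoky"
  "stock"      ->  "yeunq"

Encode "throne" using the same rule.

Shifts by position in prison: pos 0: p→v (+6), pos 1: r→c (+11), pos 2: i→o (+6), pos 3: s→d (+11) — repeating every 2. The shifts repeat in a cycle of length 2: positions 0,1,… shift by +6, +11, then the pattern repeats.
On throne: t+6=z, h+11=s, r+6=x, o+11=z, n+6=t, e+11=p.

zsxztp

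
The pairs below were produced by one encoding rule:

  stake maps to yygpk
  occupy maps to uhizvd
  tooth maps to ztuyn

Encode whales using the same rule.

cmgqkx

Shifts by position in stake: pos 0: s→y (+6), pos 1: t→y (+5), pos 2: a→g (+6), pos 3: k→p (+5) — repeating every 2. A repeating key of period 2 is used — shifts +6, +5 over and over.
Applying it to whales: w+6=c, h+5=m, a+6=g, l+5=q, e+6=k, s+5=x.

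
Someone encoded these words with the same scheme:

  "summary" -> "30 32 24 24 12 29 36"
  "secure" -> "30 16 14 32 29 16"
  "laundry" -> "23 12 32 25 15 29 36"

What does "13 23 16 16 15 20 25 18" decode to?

bleeding

s is letter #19 and maps to 30: an offset of 11. Letters become their 1-based position plus 11 (so a→12, b→13, …).
Undoing it on 13 23 16 16 15 20 25 18: 13→(13−11)÷1=2=b, 23→(23−11)÷1=12=l, 16→(16−11)÷1=5=e, 16→(16−11)÷1=5=e, 15→(15−11)÷1=4=d, 20→(20−11)÷1=9=i, 25→(25−11)÷1=14=n, 18→(18−11)÷1=7=g.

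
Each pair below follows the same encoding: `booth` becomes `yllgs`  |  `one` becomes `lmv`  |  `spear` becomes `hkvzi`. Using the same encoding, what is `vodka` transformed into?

Each pair mirrors across the alphabet (b↔y, o↔l, o↔l): positions sum to 25. Each letter is replaced by its mirror in the alphabet: a↔z, b↔y, c↔x, and so on (the Atbash cipher).
On vodka: v↔e, o↔l, d↔w, k↔p, a↔z.

elwpz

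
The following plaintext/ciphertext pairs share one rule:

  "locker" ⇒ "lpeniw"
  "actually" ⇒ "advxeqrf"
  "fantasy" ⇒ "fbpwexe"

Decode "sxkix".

swift

Each letter shifts forward by its position index (0, 1, 2, …) — the shift grows by one for each successive letter.
Reversing it on sxkix: s−0=s, x−1=w, k−2=i, i−3=f, x−4=t.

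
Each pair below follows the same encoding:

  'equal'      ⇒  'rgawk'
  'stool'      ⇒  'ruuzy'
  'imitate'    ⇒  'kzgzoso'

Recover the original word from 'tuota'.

union

Two steps: reverse the string, then apply a Caesar shift of +6.
Reversing it on tuota: shift back: t−6=n, u−6=o, o−6=i, t−6=n, a−6=u → noinu; then reverse → union.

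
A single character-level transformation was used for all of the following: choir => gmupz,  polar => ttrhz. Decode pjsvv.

In choir: c→g is +4, h→m is +5, o→u is +6, i→p is +7 — the shift increases by 1 each position. Letter i (0-indexed) is shifted by i+4, so successive shifts are 4, 5, 6, ….
Decoding pjsvv: p−4=l, j−5=e, s−6=m, v−7=o, v−8=n.

lemon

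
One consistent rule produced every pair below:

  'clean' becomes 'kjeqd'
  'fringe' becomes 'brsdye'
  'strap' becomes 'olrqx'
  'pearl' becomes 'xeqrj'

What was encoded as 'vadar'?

honor

c(2)→k(10) and l(11)→j(9) fit y≡23x+16 (mod 26); the inverse of 23 mod 26 is 17. Treating letters as 0–25, the rule is x ↦ 23x + 16 (mod 26).
Undoing it on vadar: v(21)→17·(21−16)≡7=h; a(0)→17·(0−16)≡14=o; d(3)→17·(3−16)≡13=n; a(0)→17·(0−16)≡14=o; r(17)→17·(17−16)≡17=r (all mod 26).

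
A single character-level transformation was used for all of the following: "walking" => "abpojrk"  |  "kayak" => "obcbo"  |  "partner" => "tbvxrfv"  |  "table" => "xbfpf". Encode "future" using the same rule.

jvxvvf

The shift depends on letter class: consonant w→a is +4, but vowel a→b is +1. Vowels shift forward by 1 and consonants shift forward by 4.
Applying it to future: f(cons)+4=j, u(vowel)+1=v, t(cons)+4=x, u(vowel)+1=v, r(cons)+4=v, e(vowel)+1=f.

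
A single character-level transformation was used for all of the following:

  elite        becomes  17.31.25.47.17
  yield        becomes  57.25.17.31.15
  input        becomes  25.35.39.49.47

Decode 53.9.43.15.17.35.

e(#5)→17 and l(#12)→31: differences scale by 2, so n = 2·pos + 7. The formula is n = 2×(alphabet index, a=1) + 7.
Undoing it on 53.9.43.15.17.35: 53→(53−7)÷2=23=w, 9→(9−7)÷2=1=a, 43→(43−7)÷2=18=r, 15→(15−7)÷2=4=d, 17→(17−7)÷2=5=e, 35→(35−7)÷2=14=n.

warden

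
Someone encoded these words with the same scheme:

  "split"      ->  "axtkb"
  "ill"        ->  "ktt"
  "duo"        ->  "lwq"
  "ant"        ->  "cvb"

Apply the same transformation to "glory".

otqzg

The shift depends on letter class: consonant s→a is +8, but vowel i→k is +2. Vowels shift forward by 2 and consonants shift forward by 8.
On glory: g(cons)+8=o, l(cons)+8=t, o(vowel)+2=q, r(cons)+8=z, y(cons)+8=g.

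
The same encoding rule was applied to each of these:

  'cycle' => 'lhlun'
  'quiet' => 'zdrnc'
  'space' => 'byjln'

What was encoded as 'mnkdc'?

Compare letters: c→l is +9, y→h is +9, c→l is +9 — a constant shift. Each letter is shifted forward by 9 in the alphabet (a Caesar shift of +9).
Reversing it on mnkdc: m−9=d, n−9=e, k−9=b, d−9=u, c−9=t.

debut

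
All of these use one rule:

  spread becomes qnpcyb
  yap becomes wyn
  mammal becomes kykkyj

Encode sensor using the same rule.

Compare letters: s→q is +24, p→n is +24, r→p is +24 — a constant shift. It's a constant shift of +24 (ROT24).
For sensor: s+24=q, e+24=c, n+24=l, s+24=q, o+24=m, r+24=p.

qclqmp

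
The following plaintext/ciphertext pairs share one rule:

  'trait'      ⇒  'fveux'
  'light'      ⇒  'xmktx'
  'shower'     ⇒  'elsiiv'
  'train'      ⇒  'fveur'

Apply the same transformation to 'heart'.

tiedx

Shifts by position in trait: pos 0: t→f (+12), pos 1: r→v (+4), pos 2: a→e (+4), pos 3: i→u (+12), pos 4: t→x (+4) — repeating every 3. A repeating key of period 3 is used — shifts +12, +4, +4 over and over.
For heart: h+12=t, e+4=i, a+4=e, r+12=d, t+4=x.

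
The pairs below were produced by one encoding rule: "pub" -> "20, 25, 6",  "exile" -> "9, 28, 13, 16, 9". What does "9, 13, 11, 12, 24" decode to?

eight

p is letter #16 and maps to 20: an offset of 4. Letters become their 1-based position plus 4 (so a→5, b→6, …).
Undoing it on 9, 13, 11, 12, 24: 9→(9−4)÷1=5=e, 13→(13−4)÷1=9=i, 11→(11−4)÷1=7=g, 12→(12−4)÷1=8=h, 24→(24−4)÷1=20=t.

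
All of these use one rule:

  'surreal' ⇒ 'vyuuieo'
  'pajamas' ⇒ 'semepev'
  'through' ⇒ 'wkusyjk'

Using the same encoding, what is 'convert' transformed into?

fsqyiuw

The shift depends on letter class: consonant s→v is +3, but vowel u→y is +4. Two shifts are in play — +4 for a/e/i/o/u, +3 for every other letter.
For convert: c(cons)+3=f, o(vowel)+4=s, n(cons)+3=q, v(cons)+3=y, e(vowel)+4=i, r(cons)+3=u, t(cons)+3=w.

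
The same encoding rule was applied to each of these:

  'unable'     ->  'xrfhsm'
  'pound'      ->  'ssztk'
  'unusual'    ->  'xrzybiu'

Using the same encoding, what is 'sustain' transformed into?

In unable: u→x is +3, n→r is +4, a→f is +5, b→h is +6 — the shift increases by 1 each position. The shift increases by 1 at each position, starting from +3: 3, 4, 5, ….
Applying it to sustain: s+3=v, u+4=y, s+5=x, t+6=z, a+7=h, i+8=q, n+9=w.

vyxzhqw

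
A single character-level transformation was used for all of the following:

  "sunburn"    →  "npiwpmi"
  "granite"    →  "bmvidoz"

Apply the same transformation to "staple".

Compare letters: s→n is +21, u→p is +21, n→i is +21 — a constant shift. Each letter is shifted forward by 21 in the alphabet (a Caesar shift of +21).
On staple: s+21=n, t+21=o, a+21=v, p+21=k, l+21=g, e+21=z.

novkgz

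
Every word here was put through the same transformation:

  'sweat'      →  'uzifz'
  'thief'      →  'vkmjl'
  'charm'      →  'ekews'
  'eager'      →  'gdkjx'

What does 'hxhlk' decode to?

fudge

In sweat: s→u is +2, w→z is +3, e→i is +4, a→f is +5 — the shift increases by 1 each position. The shift increases by 1 at each position, starting from +2: 2, 3, 4, ….
Undoing it on hxhlk: h−2=f, x−3=u, h−4=d, l−5=g, k−6=e.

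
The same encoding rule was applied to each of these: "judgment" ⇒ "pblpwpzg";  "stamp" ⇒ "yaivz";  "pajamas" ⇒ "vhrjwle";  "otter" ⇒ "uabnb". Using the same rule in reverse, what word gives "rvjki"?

lobby

In judgment: j→p is +6, u→b is +7, d→l is +8, g→p is +9 — the shift increases by 1 each position. The shift increases by 1 at each position, starting from +6: 6, 7, 8, ….
Decoding rvjki: r−6=l, v−7=o, j−8=b, k−9=b, i−10=y.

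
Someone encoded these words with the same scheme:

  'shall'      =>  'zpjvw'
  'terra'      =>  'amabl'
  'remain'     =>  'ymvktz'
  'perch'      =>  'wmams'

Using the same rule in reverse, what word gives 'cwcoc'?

voter

The shift increases by 1 at each position, starting from +7: 7, 8, 9, ….
Reversing it on cwcoc: c−7=v, w−8=o, c−9=t, o−10=e, c−11=r.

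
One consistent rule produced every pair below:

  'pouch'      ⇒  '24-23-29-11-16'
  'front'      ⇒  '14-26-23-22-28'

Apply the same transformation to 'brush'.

10-26-29-27-16

Letters become their 1-based position plus 8 (so a→9, b→10, …).
For brush: b=2→10, r=18→26, u=21→29, s=19→27, h=8→16.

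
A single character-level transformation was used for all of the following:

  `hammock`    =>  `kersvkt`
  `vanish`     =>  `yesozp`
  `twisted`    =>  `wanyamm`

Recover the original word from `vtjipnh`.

In hammock: h→k is +3, a→e is +4, m→r is +5, m→s is +6 — the shift increases by 1 each position. The shift increases by 1 at each position, starting from +3: 3, 4, 5, ….
Reversing it on vtjipnh: v−3=s, t−4=p, j−5=e, i−6=c, p−7=i, n−8=f, h−9=y.

specify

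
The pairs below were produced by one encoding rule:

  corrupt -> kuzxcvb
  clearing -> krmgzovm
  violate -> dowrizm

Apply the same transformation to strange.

azzgvmm

Shifts by position in corrupt: pos 0: c→k (+8), pos 1: o→u (+6), pos 2: r→z (+8), pos 3: r→x (+6) — repeating every 2. It's a Vigenère-style cipher with numeric key [8,6]: position i shifts by key[i mod 2].
On strange: s+8=a, t+6=z, r+8=z, a+6=g, n+8=v, g+6=m, e+8=m.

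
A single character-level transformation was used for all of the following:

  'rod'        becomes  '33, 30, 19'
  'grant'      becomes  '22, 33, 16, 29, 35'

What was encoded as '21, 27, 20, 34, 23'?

r is letter #18 and maps to 33: an offset of 15. Letters become their 1-based position plus 15 (so a→16, b→17, …).
Undoing it on 21, 27, 20, 34, 23: 21→(21−15)÷1=6=f, 27→(27−15)÷1=12=l, 20→(20−15)÷1=5=e, 34→(34−15)÷1=19=s, 23→(23−15)÷1=8=h.

flesh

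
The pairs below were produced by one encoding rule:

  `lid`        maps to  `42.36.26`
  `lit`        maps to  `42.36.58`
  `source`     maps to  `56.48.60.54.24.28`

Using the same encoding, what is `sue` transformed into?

56.60.28

l(#12)→42 and i(#9)→36: differences scale by 2, so n = 2·pos + 18. With a=1..z=26, the number is 2·pos + 18.
On sue: s=19→56, u=21→60, e=5→28.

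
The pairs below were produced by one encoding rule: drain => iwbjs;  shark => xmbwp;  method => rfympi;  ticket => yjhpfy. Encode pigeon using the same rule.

The rule splits by letter class: vowels +1, consonants +5.
Applying it to pigeon: p(cons)+5=u, i(vowel)+1=j, g(cons)+5=l, e(vowel)+1=f, o(vowel)+1=p, n(cons)+5=s.

ujlfps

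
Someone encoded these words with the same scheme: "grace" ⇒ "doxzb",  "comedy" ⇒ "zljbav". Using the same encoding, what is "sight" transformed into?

pfdeq

Every letter moves 23 places later in the alphabet, wrapping around z→a.
Applying it to sight: s+23=p, i+23=f, g+23=d, h+23=e, t+23=q.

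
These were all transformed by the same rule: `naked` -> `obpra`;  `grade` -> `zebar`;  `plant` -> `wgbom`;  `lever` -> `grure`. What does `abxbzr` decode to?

n(13)→o(14) and a(0)→b(1) fit y≡17x+1 (mod 26); the inverse of 17 mod 26 is 23. This is an affine cipher: with a=0,…,z=25, each position x becomes (17x+1) mod 26.
Undoing it on abxbzr: a(0)→23·(0−1)≡3=d; b(1)→23·(1−1)≡0=a; x(23)→23·(23−1)≡12=m; b(1)→23·(1−1)≡0=a; z(25)→23·(25−1)≡6=g; r(17)→23·(17−1)≡4=e (all mod 26).

damage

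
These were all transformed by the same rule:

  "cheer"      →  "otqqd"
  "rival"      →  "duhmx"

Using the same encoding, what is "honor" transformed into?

tazad

Compare letters: c→o is +12, h→t is +12, e→q is +12 — a constant shift. It's a constant shift of +12 (ROT12).
Applying it to honor: h+12=t, o+12=a, n+12=z, o+12=a, r+12=d.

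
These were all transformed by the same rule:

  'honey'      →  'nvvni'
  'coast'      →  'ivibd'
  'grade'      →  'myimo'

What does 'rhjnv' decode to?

label

In honey: h→n is +6, o→v is +7, n→v is +8, e→n is +9 — the shift increases by 1 each position. Letter i (0-indexed) is shifted by i+6, so successive shifts are 6, 7, 8, ….
Reversing it on rhjnv: r−6=l, h−7=a, j−8=b, n−9=e, v−10=l.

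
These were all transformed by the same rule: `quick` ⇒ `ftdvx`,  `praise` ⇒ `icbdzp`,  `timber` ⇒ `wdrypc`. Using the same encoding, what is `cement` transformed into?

q(16)→f(5) and u(20)→t(19) fit y≡23x+1 (mod 26); the inverse of 23 mod 26 is 17. This is an affine cipher: with a=0,…,z=25, each position x becomes (23x+1) mod 26.
Applying it to cement: c(2)→23·2+1≡21=v; e(4)→23·4+1≡15=p; m(12)→23·12+1≡17=r; e(4)→23·4+1≡15=p; n(13)→23·13+1≡14=o; t(19)→23·19+1≡22=w (all mod 26).

vprpow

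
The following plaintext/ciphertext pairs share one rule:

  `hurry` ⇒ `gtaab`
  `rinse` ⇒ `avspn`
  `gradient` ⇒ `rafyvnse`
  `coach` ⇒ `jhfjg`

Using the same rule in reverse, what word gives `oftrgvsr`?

Each letter's alphabet position (a=0..z=25) is mapped through 15·x+5 mod 26 — an affine cipher.
Undoing it on oftrgvsr: o(14)→7·(14−5)≡11=l; f(5)→7·(5−5)≡0=a; t(19)→7·(19−5)≡20=u; r(17)→7·(17−5)≡6=g; g(6)→7·(6−5)≡7=h; v(21)→7·(21−5)≡8=i; s(18)→7·(18−5)≡13=n; r(17)→7·(17−5)≡6=g (all mod 26).

laughing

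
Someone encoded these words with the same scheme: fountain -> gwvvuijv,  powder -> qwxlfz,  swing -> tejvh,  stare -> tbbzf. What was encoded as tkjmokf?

science

Shifts by position in fountain: pos 0: f→g (+1), pos 1: o→w (+8), pos 2: u→v (+1), pos 3: n→v (+8) — repeating every 2. It's a Vigenère-style cipher with numeric key [1,8]: position i shifts by key[i mod 2].
Reversing it on tkjmokf: t−1=s, k−8=c, j−1=i, m−8=e, o−1=n, k−8=c, f−1=e.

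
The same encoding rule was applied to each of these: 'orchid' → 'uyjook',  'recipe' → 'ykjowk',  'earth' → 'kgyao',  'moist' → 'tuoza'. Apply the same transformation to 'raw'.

ygd

Vowels shift forward by 6 and consonants shift forward by 7.
On raw: r(cons)+7=y, a(vowel)+6=g, w(cons)+7=d.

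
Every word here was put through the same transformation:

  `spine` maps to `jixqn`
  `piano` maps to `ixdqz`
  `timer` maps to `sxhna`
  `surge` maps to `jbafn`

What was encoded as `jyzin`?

slope

This is an affine cipher: with a=0,…,z=25, each position x becomes (9x+3) mod 26.
Reversing it on jyzin: j(9)→3·(9−3)≡18=s; y(24)→3·(24−3)≡11=l; z(25)→3·(25−3)≡14=o; i(8)→3·(8−3)≡15=p; n(13)→3·(13−3)≡4=e (all mod 26).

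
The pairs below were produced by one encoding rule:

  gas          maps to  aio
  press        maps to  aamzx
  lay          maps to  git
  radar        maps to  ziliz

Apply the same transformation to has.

aip

The output letters match the input read backwards, each shifted +8: gas reversed is sag. Two steps: reverse the string, then apply a Caesar shift of +8.
Applying it to has: reverse → sah; then shift: s+8=a, a+8=i, h+8=p.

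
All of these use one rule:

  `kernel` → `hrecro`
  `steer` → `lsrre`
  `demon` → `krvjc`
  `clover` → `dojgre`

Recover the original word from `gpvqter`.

This is an affine cipher: with a=0,…,z=25, each position x becomes (7x+15) mod 26.
Reversing it on gpvqter: g(6)→15·(6−15)≡21=v; p(15)→15·(15−15)≡0=a; v(21)→15·(21−15)≡12=m; q(16)→15·(16−15)≡15=p; t(19)→15·(19−15)≡8=i; e(4)→15·(4−15)≡17=r; r(17)→15·(17−15)≡4=e (all mod 26).

vampire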